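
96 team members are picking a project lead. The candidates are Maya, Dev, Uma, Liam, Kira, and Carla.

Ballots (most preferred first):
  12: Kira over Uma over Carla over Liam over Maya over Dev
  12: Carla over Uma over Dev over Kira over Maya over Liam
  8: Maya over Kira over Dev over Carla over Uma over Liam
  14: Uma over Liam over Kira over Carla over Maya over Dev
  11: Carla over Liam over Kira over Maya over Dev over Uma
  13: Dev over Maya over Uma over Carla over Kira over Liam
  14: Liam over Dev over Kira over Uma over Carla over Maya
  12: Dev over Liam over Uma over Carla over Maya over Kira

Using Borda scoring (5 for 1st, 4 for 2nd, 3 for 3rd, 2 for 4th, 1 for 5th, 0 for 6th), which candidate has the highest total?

Uma

Maya: 12×1 + 12×1 + 8×5 + 14×1 + 11×2 + 13×4 + 14×0 + 12×1 = 164
Dev: 12×0 + 12×3 + 8×3 + 14×0 + 11×1 + 13×5 + 14×4 + 12×5 = 252
Uma: 12×4 + 12×4 + 8×1 + 14×5 + 11×0 + 13×3 + 14×2 + 12×3 = 277
Liam: 12×2 + 12×0 + 8×0 + 14×4 + 11×4 + 13×0 + 14×5 + 12×4 = 242
Kira: 12×5 + 12×2 + 8×4 + 14×3 + 11×3 + 13×1 + 14×3 + 12×0 = 246
Carla: 12×3 + 12×5 + 8×2 + 14×2 + 11×5 + 13×2 + 14×1 + 12×2 = 259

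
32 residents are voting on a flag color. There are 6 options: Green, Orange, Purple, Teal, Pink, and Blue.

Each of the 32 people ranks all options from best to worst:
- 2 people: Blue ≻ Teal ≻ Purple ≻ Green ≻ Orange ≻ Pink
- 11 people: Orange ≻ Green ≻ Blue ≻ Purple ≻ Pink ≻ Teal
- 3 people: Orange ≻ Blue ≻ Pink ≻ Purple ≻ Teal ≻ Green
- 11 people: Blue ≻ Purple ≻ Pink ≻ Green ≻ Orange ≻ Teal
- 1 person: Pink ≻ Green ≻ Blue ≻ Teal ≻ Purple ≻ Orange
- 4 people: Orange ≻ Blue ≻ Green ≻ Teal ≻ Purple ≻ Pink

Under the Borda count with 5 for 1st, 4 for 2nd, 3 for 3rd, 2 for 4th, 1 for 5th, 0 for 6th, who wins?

Blue

Green: 2×2 + 11×4 + 3×0 + 11×2 + 1×4 + 4×3 = 86
Orange: 2×1 + 11×5 + 3×5 + 11×1 + 1×0 + 4×5 = 103
Purple: 2×3 + 11×2 + 3×2 + 11×4 + 1×1 + 4×1 = 83
Teal: 2×4 + 11×0 + 3×1 + 11×0 + 1×2 + 4×2 = 21
Pink: 2×0 + 11×1 + 3×3 + 11×3 + 1×5 + 4×0 = 58
Blue: 2×5 + 11×3 + 3×4 + 11×5 + 1×3 + 4×4 = 129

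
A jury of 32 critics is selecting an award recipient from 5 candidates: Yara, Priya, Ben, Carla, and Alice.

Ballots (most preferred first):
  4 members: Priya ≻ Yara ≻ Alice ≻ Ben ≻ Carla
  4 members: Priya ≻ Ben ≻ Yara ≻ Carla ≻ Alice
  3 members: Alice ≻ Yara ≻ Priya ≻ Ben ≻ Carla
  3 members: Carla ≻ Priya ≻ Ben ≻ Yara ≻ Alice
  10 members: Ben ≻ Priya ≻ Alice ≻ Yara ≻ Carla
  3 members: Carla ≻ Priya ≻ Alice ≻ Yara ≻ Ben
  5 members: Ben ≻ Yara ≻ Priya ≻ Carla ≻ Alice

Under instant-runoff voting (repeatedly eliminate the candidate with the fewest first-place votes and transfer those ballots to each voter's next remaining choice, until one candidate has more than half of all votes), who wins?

Priya

Round 1: Yara 0, Priya 8, Ben 15, Carla 6, Alice 3. Yara eliminated.
Round 2: Priya 8, Ben 15, Carla 6, Alice 3. Alice eliminated.
Round 3: Priya 11, Ben 15, Carla 6. Carla eliminated.
Round 4: Priya 17, Ben 15. Priya has a majority (≥17).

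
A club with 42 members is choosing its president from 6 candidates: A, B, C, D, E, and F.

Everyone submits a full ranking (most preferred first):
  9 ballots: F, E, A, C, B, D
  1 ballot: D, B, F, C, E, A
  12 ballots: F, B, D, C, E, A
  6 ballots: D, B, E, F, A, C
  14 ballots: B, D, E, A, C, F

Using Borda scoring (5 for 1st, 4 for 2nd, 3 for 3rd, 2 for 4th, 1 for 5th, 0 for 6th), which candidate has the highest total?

A: 9×3 + 1×0 + 12×0 + 6×1 + 14×2 = 61
B: 9×1 + 1×4 + 12×4 + 6×4 + 14×5 = 155
C: 9×2 + 1×2 + 12×2 + 6×0 + 14×1 = 58
D: 9×0 + 1×5 + 12×3 + 6×5 + 14×4 = 127
E: 9×4 + 1×1 + 12×1 + 6×3 + 14×3 = 109
F: 9×5 + 1×3 + 12×5 + 6×2 + 14×0 = 120

B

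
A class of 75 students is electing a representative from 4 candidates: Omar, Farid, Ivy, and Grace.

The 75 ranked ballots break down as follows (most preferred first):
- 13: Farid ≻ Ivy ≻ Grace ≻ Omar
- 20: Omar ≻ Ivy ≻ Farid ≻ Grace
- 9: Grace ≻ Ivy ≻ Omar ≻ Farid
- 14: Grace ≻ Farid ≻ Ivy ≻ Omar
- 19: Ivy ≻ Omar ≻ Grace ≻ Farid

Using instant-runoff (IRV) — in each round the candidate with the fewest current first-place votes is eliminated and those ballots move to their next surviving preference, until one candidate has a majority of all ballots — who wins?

Ivy

Round 1: Omar 20, Farid 13, Ivy 19, Grace 23. Farid eliminated.
Round 2: Omar 20, Ivy 32, Grace 23. Omar eliminated.
Round 3: Ivy 52, Grace 23. Ivy has a majority (≥38).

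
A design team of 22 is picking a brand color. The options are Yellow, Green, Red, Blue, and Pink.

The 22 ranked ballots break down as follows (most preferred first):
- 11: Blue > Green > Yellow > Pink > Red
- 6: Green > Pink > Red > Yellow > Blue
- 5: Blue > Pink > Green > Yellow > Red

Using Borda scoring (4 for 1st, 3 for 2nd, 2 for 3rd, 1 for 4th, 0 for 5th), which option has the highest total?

Green

Yellow: 11×2 + 6×1 + 5×1 = 33
Green: 11×3 + 6×4 + 5×2 = 67
Red: 11×0 + 6×2 + 5×0 = 12
Blue: 11×4 + 6×0 + 5×4 = 64
Pink: 11×1 + 6×3 + 5×3 = 44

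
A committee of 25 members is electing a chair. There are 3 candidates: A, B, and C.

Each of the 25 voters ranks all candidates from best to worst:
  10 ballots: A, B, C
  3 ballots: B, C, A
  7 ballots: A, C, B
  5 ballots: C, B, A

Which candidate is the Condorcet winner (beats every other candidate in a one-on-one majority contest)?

A

A vs B: 17–8
A vs C: 17–8
A beats every other candidate.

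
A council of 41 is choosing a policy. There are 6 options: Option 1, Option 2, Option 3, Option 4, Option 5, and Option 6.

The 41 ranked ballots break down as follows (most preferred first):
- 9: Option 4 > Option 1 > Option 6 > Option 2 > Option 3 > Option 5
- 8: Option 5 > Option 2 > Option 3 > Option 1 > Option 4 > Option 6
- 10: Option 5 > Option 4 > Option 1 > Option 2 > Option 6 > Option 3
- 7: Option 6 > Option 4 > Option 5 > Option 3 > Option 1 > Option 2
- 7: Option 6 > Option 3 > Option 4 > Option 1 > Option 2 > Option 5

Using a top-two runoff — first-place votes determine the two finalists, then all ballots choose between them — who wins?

Option 6

Round 1 first-place votes: Option 1 0, Option 2 0, Option 3 0, Option 4 9, Option 5 18, Option 6 14. Option 5 and Option 6 advance.
Runoff: Option 5 is ranked above Option 6 on 18 ballots, Option 6 above Option 5 on 23.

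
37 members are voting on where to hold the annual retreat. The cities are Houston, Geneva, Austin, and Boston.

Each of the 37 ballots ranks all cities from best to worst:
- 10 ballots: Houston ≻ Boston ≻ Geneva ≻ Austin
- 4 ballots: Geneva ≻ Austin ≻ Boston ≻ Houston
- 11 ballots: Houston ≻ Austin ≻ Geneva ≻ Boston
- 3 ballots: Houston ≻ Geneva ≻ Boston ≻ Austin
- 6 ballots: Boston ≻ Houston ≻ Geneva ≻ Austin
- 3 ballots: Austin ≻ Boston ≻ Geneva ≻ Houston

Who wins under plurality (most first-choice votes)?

First-place votes: Houston 24, Geneva 4, Austin 3, Boston 6.

Houston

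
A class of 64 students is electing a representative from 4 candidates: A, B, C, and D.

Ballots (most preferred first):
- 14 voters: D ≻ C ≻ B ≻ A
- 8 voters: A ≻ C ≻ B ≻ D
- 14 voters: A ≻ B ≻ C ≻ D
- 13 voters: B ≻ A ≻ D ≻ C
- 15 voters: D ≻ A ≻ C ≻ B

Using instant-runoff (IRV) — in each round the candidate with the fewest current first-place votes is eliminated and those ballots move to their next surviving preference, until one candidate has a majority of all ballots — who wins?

Round 1: A 22, B 13, C 0, D 29. C eliminated.
Round 2: A 22, B 13, D 29. B eliminated.
Round 3: A 35, D 29. A has a majority (≥33).

A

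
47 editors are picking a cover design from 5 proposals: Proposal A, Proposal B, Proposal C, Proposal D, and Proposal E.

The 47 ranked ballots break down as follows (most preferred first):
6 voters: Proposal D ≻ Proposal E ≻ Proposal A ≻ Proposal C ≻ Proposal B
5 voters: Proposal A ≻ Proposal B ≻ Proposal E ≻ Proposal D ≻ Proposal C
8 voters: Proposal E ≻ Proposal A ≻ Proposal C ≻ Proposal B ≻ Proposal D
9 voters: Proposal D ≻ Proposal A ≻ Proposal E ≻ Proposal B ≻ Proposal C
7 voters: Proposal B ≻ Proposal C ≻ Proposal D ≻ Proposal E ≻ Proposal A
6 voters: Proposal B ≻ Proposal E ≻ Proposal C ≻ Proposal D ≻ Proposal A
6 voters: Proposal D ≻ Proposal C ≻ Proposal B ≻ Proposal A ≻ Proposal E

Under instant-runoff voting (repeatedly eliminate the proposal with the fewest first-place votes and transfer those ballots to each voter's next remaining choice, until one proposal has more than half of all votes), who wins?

Proposal B

Round 1: Proposal A 5, Proposal B 13, Proposal C 0, Proposal D 21, Proposal E 8. Proposal C eliminated.
Round 2: Proposal A 5, Proposal B 13, Proposal D 21, Proposal E 8. Proposal A eliminated.
Round 3: Proposal B 18, Proposal D 21, Proposal E 8. Proposal E eliminated.
Round 4: Proposal B 26, Proposal D 21. Proposal B has a majority (≥24).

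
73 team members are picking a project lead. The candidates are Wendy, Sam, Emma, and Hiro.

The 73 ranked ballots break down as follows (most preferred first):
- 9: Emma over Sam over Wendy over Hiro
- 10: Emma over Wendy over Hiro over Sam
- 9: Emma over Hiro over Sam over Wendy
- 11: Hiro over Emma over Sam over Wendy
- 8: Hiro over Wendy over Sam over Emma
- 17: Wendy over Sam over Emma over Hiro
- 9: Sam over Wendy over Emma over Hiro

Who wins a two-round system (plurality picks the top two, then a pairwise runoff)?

Round 1 first-place votes: Wendy 17, Sam 9, Emma 28, Hiro 19. Emma and Hiro advance.
Runoff: Emma is ranked above Hiro on 54 ballots, Hiro above Emma on 19.

Emma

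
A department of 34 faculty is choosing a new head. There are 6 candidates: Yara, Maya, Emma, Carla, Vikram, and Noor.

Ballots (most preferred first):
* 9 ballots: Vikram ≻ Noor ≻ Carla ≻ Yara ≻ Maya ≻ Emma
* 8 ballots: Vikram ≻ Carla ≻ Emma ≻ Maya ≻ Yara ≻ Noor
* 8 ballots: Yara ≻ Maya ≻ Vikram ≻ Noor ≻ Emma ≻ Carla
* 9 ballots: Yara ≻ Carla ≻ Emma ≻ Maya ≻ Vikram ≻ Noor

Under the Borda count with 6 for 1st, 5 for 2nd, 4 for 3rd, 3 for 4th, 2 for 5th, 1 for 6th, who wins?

Yara: 9×3 + 8×2 + 8×6 + 9×6 = 145
Maya: 9×2 + 8×3 + 8×5 + 9×3 = 109
Emma: 9×1 + 8×4 + 8×2 + 9×4 = 93
Carla: 9×4 + 8×5 + 8×1 + 9×5 = 129
Vikram: 9×6 + 8×6 + 8×4 + 9×2 = 152
Noor: 9×5 + 8×1 + 8×3 + 9×1 = 86

Vikram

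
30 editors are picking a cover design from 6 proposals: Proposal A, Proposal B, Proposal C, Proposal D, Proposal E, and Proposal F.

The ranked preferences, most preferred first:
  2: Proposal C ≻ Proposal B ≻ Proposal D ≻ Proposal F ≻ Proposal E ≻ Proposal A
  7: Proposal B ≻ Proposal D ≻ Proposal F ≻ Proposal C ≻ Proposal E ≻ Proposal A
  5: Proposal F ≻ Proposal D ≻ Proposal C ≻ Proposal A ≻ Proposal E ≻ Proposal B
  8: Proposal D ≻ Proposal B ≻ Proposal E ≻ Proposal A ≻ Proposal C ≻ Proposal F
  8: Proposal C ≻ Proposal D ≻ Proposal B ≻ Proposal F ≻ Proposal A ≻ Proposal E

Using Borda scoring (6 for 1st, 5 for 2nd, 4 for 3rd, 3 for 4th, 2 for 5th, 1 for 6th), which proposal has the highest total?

Proposal D

Proposal A: 2×1 + 7×1 + 5×3 + 8×3 + 8×2 = 64
Proposal B: 2×5 + 7×6 + 5×1 + 8×5 + 8×4 = 129
Proposal C: 2×6 + 7×3 + 5×4 + 8×2 + 8×6 = 117
Proposal D: 2×4 + 7×5 + 5×5 + 8×6 + 8×5 = 156
Proposal E: 2×2 + 7×2 + 5×2 + 8×4 + 8×1 = 68
Proposal F: 2×3 + 7×4 + 5×6 + 8×1 + 8×3 = 96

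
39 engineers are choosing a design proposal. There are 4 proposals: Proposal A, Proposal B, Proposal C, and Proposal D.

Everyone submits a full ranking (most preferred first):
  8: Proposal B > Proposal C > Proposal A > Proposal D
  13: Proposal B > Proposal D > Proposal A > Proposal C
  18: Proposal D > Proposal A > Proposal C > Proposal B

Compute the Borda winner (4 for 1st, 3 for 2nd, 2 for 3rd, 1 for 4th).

Proposal A: 8×2 + 13×2 + 18×3 = 96
Proposal B: 8×4 + 13×4 + 18×1 = 102
Proposal C: 8×3 + 13×1 + 18×2 = 73
Proposal D: 8×1 + 13×3 + 18×4 = 119

Proposal D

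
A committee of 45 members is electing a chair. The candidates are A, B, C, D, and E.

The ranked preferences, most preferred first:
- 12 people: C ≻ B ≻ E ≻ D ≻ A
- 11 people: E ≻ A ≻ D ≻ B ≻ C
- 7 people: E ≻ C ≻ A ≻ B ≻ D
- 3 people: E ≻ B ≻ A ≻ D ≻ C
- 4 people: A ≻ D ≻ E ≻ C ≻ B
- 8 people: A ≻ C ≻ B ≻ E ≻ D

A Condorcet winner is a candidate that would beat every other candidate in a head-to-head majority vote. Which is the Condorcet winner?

E

E vs A: 33–12
E vs B: 25–20
E vs C: 25–20
E vs D: 41–4
E beats every other candidate.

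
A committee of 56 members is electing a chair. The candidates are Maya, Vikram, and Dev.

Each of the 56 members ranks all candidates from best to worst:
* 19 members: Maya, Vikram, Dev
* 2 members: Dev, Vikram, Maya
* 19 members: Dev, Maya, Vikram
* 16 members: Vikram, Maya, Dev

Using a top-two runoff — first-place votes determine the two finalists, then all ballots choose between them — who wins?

Maya

Round 1 first-place votes: Maya 19, Vikram 16, Dev 21. Dev and Maya advance.
Runoff: Dev is ranked above Maya on 21 ballots, Maya above Dev on 35.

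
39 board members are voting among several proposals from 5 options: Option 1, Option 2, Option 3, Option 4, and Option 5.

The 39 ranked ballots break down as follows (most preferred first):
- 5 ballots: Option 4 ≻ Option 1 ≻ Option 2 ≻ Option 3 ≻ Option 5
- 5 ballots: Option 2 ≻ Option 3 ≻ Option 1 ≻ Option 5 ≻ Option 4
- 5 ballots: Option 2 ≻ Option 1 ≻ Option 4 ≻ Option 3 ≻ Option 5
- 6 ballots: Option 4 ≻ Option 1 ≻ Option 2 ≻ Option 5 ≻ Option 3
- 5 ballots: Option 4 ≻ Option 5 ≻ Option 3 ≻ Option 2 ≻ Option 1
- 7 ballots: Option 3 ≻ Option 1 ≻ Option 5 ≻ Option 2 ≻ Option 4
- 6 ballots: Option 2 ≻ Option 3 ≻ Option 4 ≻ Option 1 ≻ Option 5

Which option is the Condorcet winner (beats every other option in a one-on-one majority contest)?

Option 2

Option 2 vs Option 1: 21–18
Option 2 vs Option 3: 27–12
Option 2 vs Option 4: 23–16
Option 2 vs Option 5: 27–12
Option 2 beats every other option.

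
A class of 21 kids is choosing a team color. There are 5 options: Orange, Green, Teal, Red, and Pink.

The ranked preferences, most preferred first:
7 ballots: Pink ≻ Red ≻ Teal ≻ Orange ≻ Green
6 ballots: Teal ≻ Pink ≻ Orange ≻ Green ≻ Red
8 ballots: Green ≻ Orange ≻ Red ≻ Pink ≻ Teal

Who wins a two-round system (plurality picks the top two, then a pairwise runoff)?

Pink

Round 1 first-place votes: Orange 0, Green 8, Teal 6, Red 0, Pink 7. Green and Pink advance.
Runoff: Green is ranked above Pink on 8 ballots, Pink above Green on 13.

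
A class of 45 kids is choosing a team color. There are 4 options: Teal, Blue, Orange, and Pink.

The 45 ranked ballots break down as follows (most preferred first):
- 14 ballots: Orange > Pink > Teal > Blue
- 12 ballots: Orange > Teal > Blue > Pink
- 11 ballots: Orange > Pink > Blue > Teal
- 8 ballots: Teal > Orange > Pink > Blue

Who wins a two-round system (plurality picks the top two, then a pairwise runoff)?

Round 1 first-place votes: Teal 8, Blue 0, Orange 37, Pink 0. Orange and Teal advance.
Runoff: Orange is ranked above Teal on 37 ballots, Teal above Orange on 8.

Orange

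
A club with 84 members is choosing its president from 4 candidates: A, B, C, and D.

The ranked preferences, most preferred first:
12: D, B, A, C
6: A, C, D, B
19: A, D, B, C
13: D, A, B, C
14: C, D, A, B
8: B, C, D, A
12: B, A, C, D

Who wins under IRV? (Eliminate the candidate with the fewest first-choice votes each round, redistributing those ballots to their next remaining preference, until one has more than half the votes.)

D

Round 1: A 25, B 20, C 14, D 25. C eliminated.
Round 2: A 25, B 20, D 39. B eliminated.
Round 3: A 37, D 47. D has a majority (≥43).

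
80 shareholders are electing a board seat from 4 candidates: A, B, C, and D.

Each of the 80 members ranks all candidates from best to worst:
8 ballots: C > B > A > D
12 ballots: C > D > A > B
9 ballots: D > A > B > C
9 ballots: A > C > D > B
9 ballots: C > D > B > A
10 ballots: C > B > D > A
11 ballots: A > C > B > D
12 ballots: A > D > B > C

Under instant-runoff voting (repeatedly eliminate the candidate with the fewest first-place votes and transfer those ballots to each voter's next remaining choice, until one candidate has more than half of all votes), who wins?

A

Round 1: A 32, B 0, C 39, D 9. B eliminated.
Round 2: A 32, C 39, D 9. D eliminated.
Round 3: A 41, C 39. A has a majority (≥41).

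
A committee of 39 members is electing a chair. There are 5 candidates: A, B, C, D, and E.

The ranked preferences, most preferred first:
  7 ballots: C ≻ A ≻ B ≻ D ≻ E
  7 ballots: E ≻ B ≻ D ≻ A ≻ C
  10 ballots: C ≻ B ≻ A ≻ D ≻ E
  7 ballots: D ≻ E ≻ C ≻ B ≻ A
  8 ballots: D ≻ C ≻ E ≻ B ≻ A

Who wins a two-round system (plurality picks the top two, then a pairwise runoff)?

Round 1 first-place votes: A 0, B 0, C 17, D 15, E 7. C and D advance.
Runoff: C is ranked above D on 17 ballots, D above C on 22.

D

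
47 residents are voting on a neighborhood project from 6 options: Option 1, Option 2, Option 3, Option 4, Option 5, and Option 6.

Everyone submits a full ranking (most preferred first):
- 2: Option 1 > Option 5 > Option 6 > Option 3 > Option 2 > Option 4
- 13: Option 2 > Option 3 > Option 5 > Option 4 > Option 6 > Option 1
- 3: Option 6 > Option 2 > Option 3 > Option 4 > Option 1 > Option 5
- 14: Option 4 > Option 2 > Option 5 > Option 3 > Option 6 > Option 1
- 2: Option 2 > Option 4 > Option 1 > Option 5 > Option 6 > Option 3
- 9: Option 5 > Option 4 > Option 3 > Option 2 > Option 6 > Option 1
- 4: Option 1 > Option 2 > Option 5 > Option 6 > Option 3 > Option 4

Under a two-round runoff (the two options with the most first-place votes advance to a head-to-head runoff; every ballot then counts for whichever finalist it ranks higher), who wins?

Round 1 first-place votes: Option 1 6, Option 2 15, Option 3 0, Option 4 14, Option 5 9, Option 6 3. Option 2 and Option 4 advance.
Runoff: Option 2 is ranked above Option 4 on 24 ballots, Option 4 above Option 2 on 23.

Option 2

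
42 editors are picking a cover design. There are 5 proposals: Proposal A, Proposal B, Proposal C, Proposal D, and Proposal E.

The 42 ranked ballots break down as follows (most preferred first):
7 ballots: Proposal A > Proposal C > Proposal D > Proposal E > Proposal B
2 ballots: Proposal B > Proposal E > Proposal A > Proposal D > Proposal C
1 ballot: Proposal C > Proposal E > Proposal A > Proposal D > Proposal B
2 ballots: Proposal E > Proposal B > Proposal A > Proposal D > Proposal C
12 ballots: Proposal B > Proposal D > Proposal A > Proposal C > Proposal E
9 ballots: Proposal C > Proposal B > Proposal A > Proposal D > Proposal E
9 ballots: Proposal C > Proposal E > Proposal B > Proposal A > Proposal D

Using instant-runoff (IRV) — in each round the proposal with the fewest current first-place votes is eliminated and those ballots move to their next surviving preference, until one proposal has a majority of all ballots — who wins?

Round 1: Proposal A 7, Proposal B 14, Proposal C 19, Proposal D 0, Proposal E 2. Proposal D eliminated.
Round 2: Proposal A 7, Proposal B 14, Proposal C 19, Proposal E 2. Proposal E eliminated.
Round 3: Proposal A 7, Proposal B 16, Proposal C 19. Proposal A eliminated.
Round 4: Proposal B 16, Proposal C 26. Proposal C has a majority (≥22).

Proposal C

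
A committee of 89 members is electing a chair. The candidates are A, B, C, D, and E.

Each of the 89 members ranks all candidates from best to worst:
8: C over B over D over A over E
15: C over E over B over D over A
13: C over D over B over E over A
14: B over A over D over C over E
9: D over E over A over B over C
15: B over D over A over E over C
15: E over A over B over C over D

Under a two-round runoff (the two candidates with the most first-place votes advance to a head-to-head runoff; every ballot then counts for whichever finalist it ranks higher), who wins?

B

Round 1 first-place votes: A 0, B 29, C 36, D 9, E 15. C and B advance.
Runoff: C is ranked above B on 36 ballots, B above C on 53.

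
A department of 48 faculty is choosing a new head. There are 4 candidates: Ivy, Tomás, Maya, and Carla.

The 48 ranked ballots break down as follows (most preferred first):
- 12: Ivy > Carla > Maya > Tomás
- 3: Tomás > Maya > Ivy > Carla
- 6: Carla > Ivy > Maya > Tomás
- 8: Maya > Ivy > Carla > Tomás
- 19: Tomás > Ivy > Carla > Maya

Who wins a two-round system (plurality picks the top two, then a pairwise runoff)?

Ivy

Round 1 first-place votes: Ivy 12, Tomás 22, Maya 8, Carla 6. Tomás and Ivy advance.
Runoff: Tomás is ranked above Ivy on 22 ballots, Ivy above Tomás on 26.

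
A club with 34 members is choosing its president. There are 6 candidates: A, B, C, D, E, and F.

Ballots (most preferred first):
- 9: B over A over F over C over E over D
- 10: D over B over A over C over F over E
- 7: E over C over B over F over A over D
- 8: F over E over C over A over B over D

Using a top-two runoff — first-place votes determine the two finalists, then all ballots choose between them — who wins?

B

Round 1 first-place votes: A 0, B 9, C 0, D 10, E 7, F 8. D and B advance.
Runoff: D is ranked above B on 10 ballots, B above D on 24.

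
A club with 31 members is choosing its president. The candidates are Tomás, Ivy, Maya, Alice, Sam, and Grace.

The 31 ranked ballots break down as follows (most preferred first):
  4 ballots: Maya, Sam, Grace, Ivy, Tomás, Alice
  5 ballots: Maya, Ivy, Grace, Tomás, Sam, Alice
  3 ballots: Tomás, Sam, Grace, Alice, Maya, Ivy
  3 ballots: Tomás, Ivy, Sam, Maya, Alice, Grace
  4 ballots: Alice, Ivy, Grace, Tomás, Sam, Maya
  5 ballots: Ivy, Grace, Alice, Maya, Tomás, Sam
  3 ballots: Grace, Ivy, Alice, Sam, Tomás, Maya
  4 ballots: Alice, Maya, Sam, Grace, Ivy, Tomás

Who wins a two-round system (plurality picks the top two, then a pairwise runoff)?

Round 1 first-place votes: Tomás 6, Ivy 5, Maya 9, Alice 8, Sam 0, Grace 3. Maya and Alice advance.
Runoff: Maya is ranked above Alice on 12 ballots, Alice above Maya on 19.

Alice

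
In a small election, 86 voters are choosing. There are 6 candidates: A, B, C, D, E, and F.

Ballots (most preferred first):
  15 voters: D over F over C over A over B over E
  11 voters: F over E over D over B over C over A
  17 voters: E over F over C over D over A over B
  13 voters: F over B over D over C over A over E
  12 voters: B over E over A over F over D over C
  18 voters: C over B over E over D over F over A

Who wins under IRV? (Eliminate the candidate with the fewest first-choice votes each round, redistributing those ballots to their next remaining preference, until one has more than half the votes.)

Round 1: A 0, B 12, C 18, D 15, E 17, F 24. A eliminated.
Round 2: B 12, C 18, D 15, E 17, F 24. B eliminated.
Round 3: C 18, D 15, E 29, F 24. D eliminated.
Round 4: C 18, E 29, F 39. C eliminated.
Round 5: E 47, F 39. E has a majority (≥44).

E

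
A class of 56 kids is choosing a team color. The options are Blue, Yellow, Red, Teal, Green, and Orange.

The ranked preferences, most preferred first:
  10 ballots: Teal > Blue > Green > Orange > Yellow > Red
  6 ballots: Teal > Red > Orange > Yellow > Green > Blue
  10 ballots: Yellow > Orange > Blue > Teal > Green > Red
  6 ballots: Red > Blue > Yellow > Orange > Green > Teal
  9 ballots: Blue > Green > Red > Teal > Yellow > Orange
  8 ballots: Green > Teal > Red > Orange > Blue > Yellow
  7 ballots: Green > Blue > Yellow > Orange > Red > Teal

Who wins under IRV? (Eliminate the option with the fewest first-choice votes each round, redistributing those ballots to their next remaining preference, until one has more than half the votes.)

Round 1: Blue 9, Yellow 10, Red 6, Teal 16, Green 15, Orange 0. Orange eliminated.
Round 2: Blue 9, Yellow 10, Red 6, Teal 16, Green 15. Red eliminated.
Round 3: Blue 15, Yellow 10, Teal 16, Green 15. Yellow eliminated.
Round 4: Blue 25, Teal 16, Green 15. Green eliminated.
Round 5: Blue 32, Teal 24. Blue has a majority (≥29).

Blue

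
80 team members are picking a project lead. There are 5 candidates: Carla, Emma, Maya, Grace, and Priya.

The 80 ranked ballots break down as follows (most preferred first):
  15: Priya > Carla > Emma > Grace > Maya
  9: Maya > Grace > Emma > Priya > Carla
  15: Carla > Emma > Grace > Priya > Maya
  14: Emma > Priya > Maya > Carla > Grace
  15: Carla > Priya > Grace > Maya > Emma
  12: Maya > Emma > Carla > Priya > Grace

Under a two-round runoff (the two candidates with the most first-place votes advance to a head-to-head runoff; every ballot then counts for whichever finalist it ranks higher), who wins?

Carla

Round 1 first-place votes: Carla 30, Emma 14, Maya 21, Grace 0, Priya 15. Carla and Maya advance.
Runoff: Carla is ranked above Maya on 45 ballots, Maya above Carla on 35.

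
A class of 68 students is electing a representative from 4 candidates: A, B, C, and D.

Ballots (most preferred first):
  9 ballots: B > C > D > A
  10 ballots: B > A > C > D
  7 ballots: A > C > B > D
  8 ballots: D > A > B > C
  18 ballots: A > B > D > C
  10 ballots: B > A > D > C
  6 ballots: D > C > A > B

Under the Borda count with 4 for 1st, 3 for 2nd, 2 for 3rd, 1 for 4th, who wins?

A: 9×1 + 10×3 + 7×4 + 8×3 + 18×4 + 10×3 + 6×2 = 205
B: 9×4 + 10×4 + 7×2 + 8×2 + 18×3 + 10×4 + 6×1 = 206
C: 9×3 + 10×2 + 7×3 + 8×1 + 18×1 + 10×1 + 6×3 = 122
D: 9×2 + 10×1 + 7×1 + 8×4 + 18×2 + 10×2 + 6×4 = 147

B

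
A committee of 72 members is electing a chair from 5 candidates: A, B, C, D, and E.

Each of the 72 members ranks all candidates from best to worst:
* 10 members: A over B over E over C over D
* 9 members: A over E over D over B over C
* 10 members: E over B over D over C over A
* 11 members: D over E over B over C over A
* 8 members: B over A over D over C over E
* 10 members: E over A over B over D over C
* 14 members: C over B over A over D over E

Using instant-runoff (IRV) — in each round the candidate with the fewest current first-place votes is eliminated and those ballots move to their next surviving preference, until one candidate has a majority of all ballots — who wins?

A

Round 1: A 19, B 8, C 14, D 11, E 20. B eliminated.
Round 2: A 27, C 14, D 11, E 20. D eliminated.
Round 3: A 27, C 14, E 31. C eliminated.
Round 4: A 41, E 31. A has a majority (≥37).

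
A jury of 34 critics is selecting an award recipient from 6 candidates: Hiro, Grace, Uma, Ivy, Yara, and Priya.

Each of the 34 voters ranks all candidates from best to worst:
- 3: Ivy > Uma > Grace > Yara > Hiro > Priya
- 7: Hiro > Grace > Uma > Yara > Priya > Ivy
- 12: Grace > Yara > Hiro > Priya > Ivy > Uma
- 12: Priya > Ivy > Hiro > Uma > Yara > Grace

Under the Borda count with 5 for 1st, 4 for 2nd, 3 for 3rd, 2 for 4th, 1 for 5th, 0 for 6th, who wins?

Hiro: 3×1 + 7×5 + 12×3 + 12×3 = 110
Grace: 3×3 + 7×4 + 12×5 + 12×0 = 97
Uma: 3×4 + 7×3 + 12×0 + 12×2 = 57
Ivy: 3×5 + 7×0 + 12×1 + 12×4 = 75
Yara: 3×2 + 7×2 + 12×4 + 12×1 = 80
Priya: 3×0 + 7×1 + 12×2 + 12×5 = 91

Hiro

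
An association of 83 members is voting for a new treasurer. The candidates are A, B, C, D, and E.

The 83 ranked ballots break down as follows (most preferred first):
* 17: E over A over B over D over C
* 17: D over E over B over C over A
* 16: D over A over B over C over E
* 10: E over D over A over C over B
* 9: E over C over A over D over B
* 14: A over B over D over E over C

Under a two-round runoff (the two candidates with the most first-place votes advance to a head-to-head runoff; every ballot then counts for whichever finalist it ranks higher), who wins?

Round 1 first-place votes: A 14, B 0, C 0, D 33, E 36. E and D advance.
Runoff: E is ranked above D on 36 ballots, D above E on 47.

D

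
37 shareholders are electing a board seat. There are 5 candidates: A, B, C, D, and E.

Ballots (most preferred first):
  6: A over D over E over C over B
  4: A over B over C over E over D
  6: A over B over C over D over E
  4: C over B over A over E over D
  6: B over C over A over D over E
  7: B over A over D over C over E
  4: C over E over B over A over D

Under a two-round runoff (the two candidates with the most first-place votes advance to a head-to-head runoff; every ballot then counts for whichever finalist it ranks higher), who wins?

B

Round 1 first-place votes: A 16, B 13, C 8, D 0, E 0. A and B advance.
Runoff: A is ranked above B on 16 ballots, B above A on 21.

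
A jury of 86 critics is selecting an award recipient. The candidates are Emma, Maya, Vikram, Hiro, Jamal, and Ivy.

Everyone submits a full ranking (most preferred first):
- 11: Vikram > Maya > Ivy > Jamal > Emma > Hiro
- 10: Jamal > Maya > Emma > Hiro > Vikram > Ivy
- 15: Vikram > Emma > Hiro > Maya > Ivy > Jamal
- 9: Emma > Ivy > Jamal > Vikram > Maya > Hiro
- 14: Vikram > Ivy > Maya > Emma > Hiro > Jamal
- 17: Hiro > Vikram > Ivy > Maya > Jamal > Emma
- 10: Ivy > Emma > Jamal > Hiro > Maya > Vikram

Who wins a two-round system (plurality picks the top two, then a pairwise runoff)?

Round 1 first-place votes: Emma 9, Maya 0, Vikram 40, Hiro 17, Jamal 10, Ivy 10. Vikram and Hiro advance.
Runoff: Vikram is ranked above Hiro on 49 ballots, Hiro above Vikram on 37.

Vikram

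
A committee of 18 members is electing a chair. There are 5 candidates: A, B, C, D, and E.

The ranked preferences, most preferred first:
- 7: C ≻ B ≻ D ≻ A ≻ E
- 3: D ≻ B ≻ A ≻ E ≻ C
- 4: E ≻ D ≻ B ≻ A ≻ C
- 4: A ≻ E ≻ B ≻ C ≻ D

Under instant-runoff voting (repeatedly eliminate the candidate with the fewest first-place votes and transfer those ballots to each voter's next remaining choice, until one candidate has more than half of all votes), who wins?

A

Round 1: A 4, B 0, C 7, D 3, E 4. B eliminated.
Round 2: A 4, C 7, D 3, E 4. D eliminated.
Round 3: A 7, C 7, E 4. E eliminated.
Round 4: A 11, C 7. A has a majority (≥10).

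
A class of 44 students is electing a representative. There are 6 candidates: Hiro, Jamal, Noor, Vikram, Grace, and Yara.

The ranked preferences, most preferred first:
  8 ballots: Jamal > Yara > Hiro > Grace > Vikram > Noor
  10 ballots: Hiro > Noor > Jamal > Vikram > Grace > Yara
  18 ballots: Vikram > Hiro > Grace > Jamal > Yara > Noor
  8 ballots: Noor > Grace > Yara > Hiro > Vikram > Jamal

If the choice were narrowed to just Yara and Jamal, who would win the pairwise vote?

Jamal

Yara is ranked above Jamal on 8 ballots; Jamal above Yara on 36.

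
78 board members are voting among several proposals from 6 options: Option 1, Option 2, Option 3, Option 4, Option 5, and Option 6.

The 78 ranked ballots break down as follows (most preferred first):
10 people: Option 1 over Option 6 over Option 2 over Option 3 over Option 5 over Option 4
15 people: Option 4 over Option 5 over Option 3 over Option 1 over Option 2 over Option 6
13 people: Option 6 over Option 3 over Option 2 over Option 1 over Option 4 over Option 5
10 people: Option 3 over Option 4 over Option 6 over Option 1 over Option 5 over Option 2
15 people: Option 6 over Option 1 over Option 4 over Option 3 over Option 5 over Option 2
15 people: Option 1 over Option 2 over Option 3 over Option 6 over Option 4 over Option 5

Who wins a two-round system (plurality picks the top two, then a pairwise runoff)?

Option 1

Round 1 first-place votes: Option 1 25, Option 2 0, Option 3 10, Option 4 15, Option 5 0, Option 6 28. Option 6 and Option 1 advance.
Runoff: Option 6 is ranked above Option 1 on 38 ballots, Option 1 above Option 6 on 40.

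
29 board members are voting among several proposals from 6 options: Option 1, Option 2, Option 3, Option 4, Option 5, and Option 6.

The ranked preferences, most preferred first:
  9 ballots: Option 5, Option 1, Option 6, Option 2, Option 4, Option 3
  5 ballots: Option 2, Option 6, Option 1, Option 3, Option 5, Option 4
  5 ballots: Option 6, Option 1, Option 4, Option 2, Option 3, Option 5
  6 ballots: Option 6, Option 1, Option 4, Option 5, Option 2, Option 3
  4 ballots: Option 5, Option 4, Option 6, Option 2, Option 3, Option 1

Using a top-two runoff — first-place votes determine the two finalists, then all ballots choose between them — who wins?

Round 1 first-place votes: Option 1 0, Option 2 5, Option 3 0, Option 4 0, Option 5 13, Option 6 11. Option 5 and Option 6 advance.
Runoff: Option 5 is ranked above Option 6 on 13 ballots, Option 6 above Option 5 on 16.

Option 6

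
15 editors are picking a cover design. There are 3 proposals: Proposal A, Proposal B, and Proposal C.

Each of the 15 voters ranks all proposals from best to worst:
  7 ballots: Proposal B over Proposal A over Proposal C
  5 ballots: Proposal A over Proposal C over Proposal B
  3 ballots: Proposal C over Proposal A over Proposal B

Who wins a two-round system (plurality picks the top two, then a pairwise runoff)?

Round 1 first-place votes: Proposal A 5, Proposal B 7, Proposal C 3. Proposal B and Proposal A advance.
Runoff: Proposal B is ranked above Proposal A on 7 ballots, Proposal A above Proposal B on 8.

Proposal A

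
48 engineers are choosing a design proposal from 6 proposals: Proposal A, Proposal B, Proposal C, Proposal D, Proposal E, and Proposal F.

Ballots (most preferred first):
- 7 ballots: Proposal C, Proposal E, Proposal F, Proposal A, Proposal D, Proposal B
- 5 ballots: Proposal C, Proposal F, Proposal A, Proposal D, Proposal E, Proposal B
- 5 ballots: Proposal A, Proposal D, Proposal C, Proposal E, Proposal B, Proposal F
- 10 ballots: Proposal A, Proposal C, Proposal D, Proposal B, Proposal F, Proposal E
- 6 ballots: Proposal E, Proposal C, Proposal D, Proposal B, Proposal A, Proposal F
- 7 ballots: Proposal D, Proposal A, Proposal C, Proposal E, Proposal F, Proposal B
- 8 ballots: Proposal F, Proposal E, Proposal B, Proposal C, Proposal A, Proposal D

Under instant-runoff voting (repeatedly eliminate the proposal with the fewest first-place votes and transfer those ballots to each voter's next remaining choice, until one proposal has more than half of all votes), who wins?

Round 1: Proposal A 15, Proposal B 0, Proposal C 12, Proposal D 7, Proposal E 6, Proposal F 8. Proposal B eliminated.
Round 2: Proposal A 15, Proposal C 12, Proposal D 7, Proposal E 6, Proposal F 8. Proposal E eliminated.
Round 3: Proposal A 15, Proposal C 18, Proposal D 7, Proposal F 8. Proposal D eliminated.
Round 4: Proposal A 22, Proposal C 18, Proposal F 8. Proposal F eliminated.
Round 5: Proposal A 22, Proposal C 26. Proposal C has a majority (≥25).

Proposal C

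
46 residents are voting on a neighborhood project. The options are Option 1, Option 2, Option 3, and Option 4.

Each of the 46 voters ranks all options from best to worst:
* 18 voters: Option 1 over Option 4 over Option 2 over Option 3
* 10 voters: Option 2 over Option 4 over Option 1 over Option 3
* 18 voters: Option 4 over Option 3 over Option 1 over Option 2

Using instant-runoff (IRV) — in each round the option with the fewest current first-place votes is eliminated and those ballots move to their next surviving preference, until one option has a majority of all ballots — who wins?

Option 4

Round 1: Option 1 18, Option 2 10, Option 3 0, Option 4 18. Option 3 eliminated.
Round 2: Option 1 18, Option 2 10, Option 4 18. Option 2 eliminated.
Round 3: Option 1 18, Option 4 28. Option 4 has a majority (≥24).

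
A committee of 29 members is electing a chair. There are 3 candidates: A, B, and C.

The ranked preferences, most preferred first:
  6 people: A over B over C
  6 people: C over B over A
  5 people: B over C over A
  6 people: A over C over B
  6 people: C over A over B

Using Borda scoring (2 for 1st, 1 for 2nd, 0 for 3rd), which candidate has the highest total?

C

A: 6×2 + 6×0 + 5×0 + 6×2 + 6×1 = 30
B: 6×1 + 6×1 + 5×2 + 6×0 + 6×0 = 22
C: 6×0 + 6×2 + 5×1 + 6×1 + 6×2 = 35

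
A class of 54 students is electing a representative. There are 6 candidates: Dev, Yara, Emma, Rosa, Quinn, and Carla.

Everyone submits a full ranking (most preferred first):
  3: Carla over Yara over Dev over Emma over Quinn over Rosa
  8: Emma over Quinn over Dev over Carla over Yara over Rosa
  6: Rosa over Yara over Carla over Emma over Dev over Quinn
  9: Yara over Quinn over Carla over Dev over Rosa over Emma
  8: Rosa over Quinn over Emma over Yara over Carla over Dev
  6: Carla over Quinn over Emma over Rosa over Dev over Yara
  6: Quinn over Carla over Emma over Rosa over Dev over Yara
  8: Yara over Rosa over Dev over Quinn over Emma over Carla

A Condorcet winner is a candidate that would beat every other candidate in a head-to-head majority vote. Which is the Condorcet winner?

Quinn vs Dev: 37–17
Quinn vs Yara: 28–26
Quinn vs Emma: 37–17
Quinn vs Rosa: 32–22
Quinn vs Carla: 39–15
Quinn beats every other candidate.

Quinn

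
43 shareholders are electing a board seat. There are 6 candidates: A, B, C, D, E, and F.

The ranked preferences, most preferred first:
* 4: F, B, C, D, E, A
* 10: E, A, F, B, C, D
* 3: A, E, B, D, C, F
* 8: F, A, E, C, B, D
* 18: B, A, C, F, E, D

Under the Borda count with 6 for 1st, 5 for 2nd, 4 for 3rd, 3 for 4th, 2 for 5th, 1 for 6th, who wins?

A

A: 4×1 + 10×5 + 3×6 + 8×5 + 18×5 = 202
B: 4×5 + 10×3 + 3×4 + 8×2 + 18×6 = 186
C: 4×4 + 10×2 + 3×2 + 8×3 + 18×4 = 138
D: 4×3 + 10×1 + 3×3 + 8×1 + 18×1 = 57
E: 4×2 + 10×6 + 3×5 + 8×4 + 18×2 = 151
F: 4×6 + 10×4 + 3×1 + 8×6 + 18×3 = 169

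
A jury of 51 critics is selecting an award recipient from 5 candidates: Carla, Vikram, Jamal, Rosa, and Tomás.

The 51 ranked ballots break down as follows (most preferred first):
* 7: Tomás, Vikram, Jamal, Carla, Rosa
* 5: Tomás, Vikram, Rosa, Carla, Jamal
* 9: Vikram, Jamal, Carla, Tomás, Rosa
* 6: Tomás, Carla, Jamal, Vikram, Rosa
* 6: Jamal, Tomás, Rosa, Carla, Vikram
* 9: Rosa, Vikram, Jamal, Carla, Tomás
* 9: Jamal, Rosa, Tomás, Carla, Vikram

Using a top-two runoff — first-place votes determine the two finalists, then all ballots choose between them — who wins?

Round 1 first-place votes: Carla 0, Vikram 9, Jamal 15, Rosa 9, Tomás 18. Tomás and Jamal advance.
Runoff: Tomás is ranked above Jamal on 18 ballots, Jamal above Tomás on 33.

Jamal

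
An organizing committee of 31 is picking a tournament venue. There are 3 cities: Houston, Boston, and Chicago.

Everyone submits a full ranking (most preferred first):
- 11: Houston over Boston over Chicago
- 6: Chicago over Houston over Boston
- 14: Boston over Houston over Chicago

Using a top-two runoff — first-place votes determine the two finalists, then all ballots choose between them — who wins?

Houston

Round 1 first-place votes: Houston 11, Boston 14, Chicago 6. Boston and Houston advance.
Runoff: Boston is ranked above Houston on 14 ballots, Houston above Boston on 17.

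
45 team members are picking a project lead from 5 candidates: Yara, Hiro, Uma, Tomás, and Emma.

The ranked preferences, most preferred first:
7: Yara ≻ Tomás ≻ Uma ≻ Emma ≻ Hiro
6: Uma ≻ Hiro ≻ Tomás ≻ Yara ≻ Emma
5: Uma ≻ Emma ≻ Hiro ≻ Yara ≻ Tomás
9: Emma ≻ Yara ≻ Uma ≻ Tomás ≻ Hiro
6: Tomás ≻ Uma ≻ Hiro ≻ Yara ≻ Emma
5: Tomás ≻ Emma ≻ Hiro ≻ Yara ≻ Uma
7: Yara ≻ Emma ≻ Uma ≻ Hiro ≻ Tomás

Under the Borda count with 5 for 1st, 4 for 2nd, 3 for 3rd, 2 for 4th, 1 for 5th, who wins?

Yara: 7×5 + 6×2 + 5×2 + 9×4 + 6×2 + 5×2 + 7×5 = 150
Hiro: 7×1 + 6×4 + 5×3 + 9×1 + 6×3 + 5×3 + 7×2 = 102
Uma: 7×3 + 6×5 + 5×5 + 9×3 + 6×4 + 5×1 + 7×3 = 153
Tomás: 7×4 + 6×3 + 5×1 + 9×2 + 6×5 + 5×5 + 7×1 = 131
Emma: 7×2 + 6×1 + 5×4 + 9×5 + 6×1 + 5×4 + 7×4 = 139

Uma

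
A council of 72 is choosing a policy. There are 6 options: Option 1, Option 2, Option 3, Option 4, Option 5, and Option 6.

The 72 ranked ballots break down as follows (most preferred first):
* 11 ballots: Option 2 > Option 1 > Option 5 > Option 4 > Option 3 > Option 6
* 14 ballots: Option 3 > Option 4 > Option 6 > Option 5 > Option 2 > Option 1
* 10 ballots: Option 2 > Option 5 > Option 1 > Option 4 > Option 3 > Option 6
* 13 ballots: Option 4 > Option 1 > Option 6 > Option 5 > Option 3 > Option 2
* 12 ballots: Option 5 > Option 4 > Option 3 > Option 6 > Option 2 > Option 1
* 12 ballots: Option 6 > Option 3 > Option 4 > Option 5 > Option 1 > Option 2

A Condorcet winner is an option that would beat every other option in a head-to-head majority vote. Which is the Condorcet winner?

Option 4

Option 4 vs Option 1: 51–21
Option 4 vs Option 2: 51–21
Option 4 vs Option 3: 46–26
Option 4 vs Option 5: 39–33
Option 4 vs Option 6: 60–12
Option 4 beats every other option.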